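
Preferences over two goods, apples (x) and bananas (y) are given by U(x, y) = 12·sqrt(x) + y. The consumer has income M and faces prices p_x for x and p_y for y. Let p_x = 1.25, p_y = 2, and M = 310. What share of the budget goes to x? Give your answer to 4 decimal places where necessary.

share on x = 0.3716

MU_x = 6/√x, MU_y = 1. Tangency: 6/√x = p_x/p_y.
Thus x* = (6·p_y/p_x)² — independent of M — with the rest of income spent on y.
Plugging in: x* = (6·2/1.25)² = 92.16, y* = 97.4.
Expenditure on x: 1.25·92.16 = 115.2; share = 0.3716.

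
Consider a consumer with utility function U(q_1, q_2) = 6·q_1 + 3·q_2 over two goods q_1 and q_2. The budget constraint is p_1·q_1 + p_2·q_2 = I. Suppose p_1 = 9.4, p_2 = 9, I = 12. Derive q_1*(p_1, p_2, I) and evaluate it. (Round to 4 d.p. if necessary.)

q_1* = 1.2766

Linear utility — the consumer picks whichever good has higher MU/price: 6/9.4 = 0.6383 vs 3/9 = 0.3333.
q_1 gives more utility per dollar, so spend all income on q_1: q_1* = I/p_1, q_2* = 0.
Numerically: q_1* = 1.2766, q_2* = 0.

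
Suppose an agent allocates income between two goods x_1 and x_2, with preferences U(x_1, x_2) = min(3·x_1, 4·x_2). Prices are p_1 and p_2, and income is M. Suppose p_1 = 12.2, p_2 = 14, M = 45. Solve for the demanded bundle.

Here 4·12.2 + 3·14 = 90.8, giving x_1* = 1.9824 and x_2* = 1.4868.

x_1* = 1.9824, x_2* = 1.4868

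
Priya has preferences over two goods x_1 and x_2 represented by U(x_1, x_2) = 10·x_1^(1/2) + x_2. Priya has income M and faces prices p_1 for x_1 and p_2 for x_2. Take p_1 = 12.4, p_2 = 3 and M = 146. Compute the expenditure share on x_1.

Set MRS = p_1/p_2: 5·x_1^(−1/2) = p_1/p_2.
Solve: √x_1 = 5·p_2/p_1, so x_1*(p_1,p_2) = (5·p_2/p_1)², and x_2* = (M − p_1·x_1*)/p_2.
Plugging in: x_1* = (5·3/12.4)² = 1.4633, x_2* = 42.6183.
Expenditure on x_1: 12.4·1.4633 = 18.1452; share = 0.1243.

share on x_1 = 0.1243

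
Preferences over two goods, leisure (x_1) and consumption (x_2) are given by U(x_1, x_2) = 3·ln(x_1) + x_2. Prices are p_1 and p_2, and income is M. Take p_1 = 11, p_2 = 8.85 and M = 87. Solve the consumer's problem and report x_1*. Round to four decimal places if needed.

So x_1*(p_1,p_2) = 3·p_2/p_1, independent of income; and x_2* = (M − 3·p_2)/p_2.
At the given prices: x_1* = 3·8.85/11 = 2.4136.

x_1* = 2.4136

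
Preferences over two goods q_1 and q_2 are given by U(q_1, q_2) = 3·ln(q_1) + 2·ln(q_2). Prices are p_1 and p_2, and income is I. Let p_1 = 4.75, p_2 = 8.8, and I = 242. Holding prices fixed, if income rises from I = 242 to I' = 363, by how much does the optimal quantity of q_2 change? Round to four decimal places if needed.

Δq_2* = 5.5

Tangency: MRS = (3/2)·q_2/q_1 = p_1/p_2.
So 3·p_2·q_2 = 2·p_1·q_1; combined with the budget, a share 0.6 of income goes to q_1.
Demand: q_1*(p_1,p_2,I) = 0.6·I/p_1 and q_2* = 0.4·I/p_2.
At p_1=4.75, p_2=8.8, I=242: q_2* = 0.4·242/8.8 = 11.
At I' = 363: q_2* = 16.5. Change: 16.5 − 11 = 5.5.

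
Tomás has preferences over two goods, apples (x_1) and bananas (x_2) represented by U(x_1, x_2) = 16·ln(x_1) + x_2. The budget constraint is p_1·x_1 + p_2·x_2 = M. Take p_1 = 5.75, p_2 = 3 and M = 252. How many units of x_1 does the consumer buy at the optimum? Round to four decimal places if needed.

x_1* = 8.3478

MU_x_1 = 16/x_1, MU_x_2 = 1. Tangency: 16/x_1 = p_1/p_2.
So x_1*(p_1,p_2) = 16·p_2/p_1, independent of income; and x_2* = (M − 16·p_2)/p_2.
At the given prices: x_1* = 16·3/5.75 = 8.3478.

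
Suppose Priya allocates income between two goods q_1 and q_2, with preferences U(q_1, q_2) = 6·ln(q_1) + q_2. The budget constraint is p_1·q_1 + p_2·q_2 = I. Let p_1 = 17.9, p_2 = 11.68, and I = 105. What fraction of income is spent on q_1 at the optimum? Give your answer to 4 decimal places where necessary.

MU_q_1 = 6/q_1, MU_q_2 = 1. Tangency: 6/q_1 = p_1/p_2.
So q_1*(p_1,p_2) = 6·p_2/p_1, independent of income; and q_2* = (I − 6·p_2)/p_2.
At the given prices: q_1* = 6·11.68/17.9 = 3.9151, and q_2* = 2.9897.
Expenditure on q_1: 17.9·3.9151 = 70.08; share = 0.6674.

share on q_1 = 0.6674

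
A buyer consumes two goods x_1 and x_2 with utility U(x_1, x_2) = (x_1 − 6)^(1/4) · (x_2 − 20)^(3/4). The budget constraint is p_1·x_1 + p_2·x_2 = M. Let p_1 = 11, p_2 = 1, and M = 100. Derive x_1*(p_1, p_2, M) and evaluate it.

x_1* = 6.3182

Discretionary income = 100 − 6·11 − 20·1 = 14; x_1* = 6 + 0.25·14/11 = 6.3182.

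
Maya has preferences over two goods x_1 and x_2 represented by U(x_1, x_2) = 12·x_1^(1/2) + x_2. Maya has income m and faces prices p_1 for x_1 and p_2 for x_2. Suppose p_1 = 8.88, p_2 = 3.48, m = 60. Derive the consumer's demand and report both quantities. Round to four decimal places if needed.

x_1* = 5.5289, x_2* = 3.1333

MU_x_1 = 6/√x_1, MU_x_2 = 1. Tangency: 6/√x_1 = p_1/p_2.
Thus x_1* = (6·p_2/p_1)² — independent of m — with the rest of income spent on x_2.
Plugging in: x_1* = (6·3.48/8.88)² = 5.5289, x_2* = 3.1333.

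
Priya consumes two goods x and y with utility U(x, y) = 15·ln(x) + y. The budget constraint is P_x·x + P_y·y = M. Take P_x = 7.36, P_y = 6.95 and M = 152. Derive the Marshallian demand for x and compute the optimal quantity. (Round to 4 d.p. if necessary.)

x* = 14.1644

At the given prices: x* = 15·6.95/7.36 = 14.1644.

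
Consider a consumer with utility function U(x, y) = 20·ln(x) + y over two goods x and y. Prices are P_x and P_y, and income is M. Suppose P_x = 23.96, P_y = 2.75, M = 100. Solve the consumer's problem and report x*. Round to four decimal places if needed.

MU_x = 20/x, MU_y = 1. Tangency: 20/x = P_x/P_y.
So x*(P_x,P_y) = 20·P_y/P_x, independent of income; and y* = (M − 20·P_y)/P_y.
At the given prices: x* = 20·2.75/23.96 = 2.2955.

x* = 2.2955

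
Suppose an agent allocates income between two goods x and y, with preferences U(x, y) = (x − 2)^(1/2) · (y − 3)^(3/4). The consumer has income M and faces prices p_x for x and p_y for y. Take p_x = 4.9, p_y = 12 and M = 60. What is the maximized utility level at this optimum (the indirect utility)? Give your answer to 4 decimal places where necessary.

V = 0.8328

Let x' = x−2, y' = y−3. MRS = (2/3)·y'/x' = p_x/p_y.
After buying the subsistence bundle (2, 3), a share 0.4 of the remaining income goes to x: x* = 2 + 0.4·(M − 2p_x − 3p_y)/p_x.
Discretionary income = 60 − 2·4.9 − 3·12 = 14.2; x* = 2 + 0.4·14.2/4.9 = 3.1592; y* = 3 + 0.6·14.2/12 = 3.71.
Utility at the optimum: U(3.1592, 3.71) = 0.8328.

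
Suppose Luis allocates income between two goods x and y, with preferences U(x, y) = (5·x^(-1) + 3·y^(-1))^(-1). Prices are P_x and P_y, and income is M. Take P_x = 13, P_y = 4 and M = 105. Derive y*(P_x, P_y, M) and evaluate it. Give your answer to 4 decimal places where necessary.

y* = 7.8891

Numerically y/x = 1.396424, so x* = 105/(13 + 4·1.396424) = 5.6495 and y* = 1.396424·5.6495 = 7.8891.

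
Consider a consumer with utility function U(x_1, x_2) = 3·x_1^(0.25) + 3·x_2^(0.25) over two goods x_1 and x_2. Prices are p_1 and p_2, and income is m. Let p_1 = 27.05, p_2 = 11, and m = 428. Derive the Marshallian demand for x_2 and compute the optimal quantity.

From the CES first-order condition, (x_2/x_1)^(0.75) = p_1/p_2.
Hence x_2/x_1 = (p_1/p_2)^(1/(0.75)), i.e. raised to the 4/3 power.
Substitute x_2 = (x_2/x_1)·x_1 into the budget: x_1* = m/(p_1 + p_2·(x_2/x_1)).
Numerically x_2/x_1 = 3.319195, so x_1* = 428/(27.05 + 11·3.319195) = 6.7337 and x_2* = 3.319195·6.7337 = 22.3504.

x_2* = 22.3504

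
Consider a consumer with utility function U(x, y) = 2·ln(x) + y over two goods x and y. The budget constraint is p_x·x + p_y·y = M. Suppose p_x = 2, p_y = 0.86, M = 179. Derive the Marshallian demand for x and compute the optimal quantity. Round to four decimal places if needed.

At the given prices: x* = 2·0.86/2 = 0.86.

x* = 0.86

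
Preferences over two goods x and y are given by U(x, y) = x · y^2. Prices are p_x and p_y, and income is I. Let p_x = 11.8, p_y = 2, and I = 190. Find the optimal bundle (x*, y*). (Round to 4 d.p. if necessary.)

x* = 5.3672, y* = 63.3333

Demand: x*(p_x,p_y,I) = 1/3·I/p_x and y* = 2/3·I/p_y.
At p_x=11.8, p_y=2, I=190: x* = 1/3·190/11.8 = 5.3672, y* = 63.3333.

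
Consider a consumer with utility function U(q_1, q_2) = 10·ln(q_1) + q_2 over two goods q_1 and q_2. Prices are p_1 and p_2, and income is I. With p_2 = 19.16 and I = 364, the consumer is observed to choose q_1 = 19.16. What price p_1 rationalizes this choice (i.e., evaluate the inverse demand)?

Set MRS = p_1/p_2: (10/q_1)/1 = p_1/p_2.
So q_1*(p_1,p_2) = 10·p_2/p_1, independent of income; and q_2* = (I − 10·p_2)/p_2.
Set q_1* = 19.16 in the demand function and solve for p_1: p_1 = 10.

p_1 = 10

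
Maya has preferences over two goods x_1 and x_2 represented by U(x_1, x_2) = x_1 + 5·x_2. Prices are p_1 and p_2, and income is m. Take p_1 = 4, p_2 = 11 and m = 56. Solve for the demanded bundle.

x_1* = 0, x_2* = 5.0909

Perfect substitutes: compare marginal utility per dollar. 1/p_1 vs 5/p_2 → 0.25 vs 0.4545.
x_2 gives more utility per dollar, so spend all income on x_2: x_2* = m/p_2, x_1* = 0.
Numerically: x_1* = 0, x_2* = 5.0909.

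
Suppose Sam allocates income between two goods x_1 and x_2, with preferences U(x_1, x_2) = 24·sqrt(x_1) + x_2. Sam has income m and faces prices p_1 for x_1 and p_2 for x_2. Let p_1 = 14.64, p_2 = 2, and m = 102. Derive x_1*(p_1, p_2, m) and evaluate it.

x_1* = 2.6874

Set MRS = p_1/p_2: 12·x_1^(−1/2) = p_1/p_2.
Thus x_1* = (12·p_2/p_1)² — independent of m — with the rest of income spent on x_2.
Plugging in: x_1* = (12·2/14.64)² = 2.6874.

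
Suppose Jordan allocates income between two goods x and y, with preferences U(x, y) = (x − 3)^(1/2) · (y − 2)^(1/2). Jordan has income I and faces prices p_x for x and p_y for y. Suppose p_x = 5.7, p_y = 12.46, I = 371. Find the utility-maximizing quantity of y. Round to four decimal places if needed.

y* = 15.2014

This is Cobb-Douglas in (x−3, y−2): tangency gives 0.5·p_y·(y−2) = 0.5·p_x·(x−3).
After buying the subsistence bundle (3, 2), a share 0.5 of the remaining income goes to x: x* = 3 + 0.5·(I − 3p_x − 2p_y)/p_x.
Discretionary income = 371 − 3·5.7 − 2·12.46 = 328.98; y* = 2 + 0.5·328.98/12.46 = 15.2014.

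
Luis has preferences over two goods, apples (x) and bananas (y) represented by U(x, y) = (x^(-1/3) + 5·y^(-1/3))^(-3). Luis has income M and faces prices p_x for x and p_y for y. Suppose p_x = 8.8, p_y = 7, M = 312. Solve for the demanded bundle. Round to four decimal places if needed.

x* = 8.5273, y* = 33.8514

MU_x ∝ x^(-4/3), MU_y ∝ 5·y^(-4/3), so MRS = (1/5)·(y/x)^(4/3) = p_x/p_y.
Hence y/x = (5·p_x/p_y)^(1/(4/3)), i.e. raised to the 0.75 power.
With the ratio pinned down, the budget gives x* = M/(p_x + p_y·(y/x)) and y* = (y/x)·x*.
Numerically y/x = 3.969776, so x* = 312/(8.8 + 7·3.969776) = 8.5273 and y* = 3.969776·8.5273 = 33.8514.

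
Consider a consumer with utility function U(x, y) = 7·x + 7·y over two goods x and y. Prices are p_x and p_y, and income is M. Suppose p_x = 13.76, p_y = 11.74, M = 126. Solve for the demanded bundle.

Linear utility — the consumer picks whichever good has higher MU/price: 7/13.76 = 0.5087 vs 7/11.74 = 0.5963.
y gives more utility per dollar, so spend all income on y: y* = M/p_y, x* = 0.
Numerically: x* = 0, y* = 10.7325.

x* = 0, y* = 10.7325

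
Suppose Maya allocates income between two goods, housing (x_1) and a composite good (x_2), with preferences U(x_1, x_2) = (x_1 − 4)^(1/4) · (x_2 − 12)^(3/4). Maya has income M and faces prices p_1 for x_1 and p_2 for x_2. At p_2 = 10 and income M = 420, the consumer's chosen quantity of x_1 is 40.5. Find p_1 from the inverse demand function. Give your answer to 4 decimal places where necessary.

p_1 = 2

Let x_1' = x_1−4, x_2' = x_2−12. MRS = (1/3)·x_2'/x_1' = p_1/p_2.
Substituting into the budget: x_1* = 4 + 0.25·(M − 4·p_1 − 12·p_2)/p_1, and x_2* = 12 + 0.75·(…)/p_2.
Set x_1* = 40.5 in the demand function and solve for p_1: p_1 = 2.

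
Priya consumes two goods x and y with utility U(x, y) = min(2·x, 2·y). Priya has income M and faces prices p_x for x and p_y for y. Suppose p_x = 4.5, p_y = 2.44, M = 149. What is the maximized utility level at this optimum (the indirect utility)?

V = 42.9395

Leontief preferences: the optimum is at the kink where x/2 = y/2, i.e. y = x.
Budget: p_x·x + p_y·x = M, so (2·p_x + 2·p_y)·x = 2·M.
Demand: x*(p_x,p_y,M) = 2·M/(2·p_x + 2·p_y), y* = 2·M/(2·p_x + 2·p_y).
Here 2·4.5 + 2·2.44 = 13.88, giving x* = 21.4697 and y* = 21.4697.
Utility at the optimum: U(21.4697, 21.4697) = 42.9395.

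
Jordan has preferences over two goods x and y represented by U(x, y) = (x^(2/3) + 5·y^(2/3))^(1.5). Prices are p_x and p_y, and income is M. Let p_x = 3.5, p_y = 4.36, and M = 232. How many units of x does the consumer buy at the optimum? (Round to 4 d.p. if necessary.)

x* = 0.8128

From the CES first-order condition, (1/5)·(y/x)^(1/3) = p_x/p_y.
Solve for the ratio: y/x = [5·p_x/p_y]^(3).
With the ratio pinned down, the budget gives x* = M/(p_x + p_y·(y/x)) and y* = (y/x)·x*.
Numerically y/x = 64.662826, so x* = 232/(3.5 + 4.36·64.662826) = 0.8128.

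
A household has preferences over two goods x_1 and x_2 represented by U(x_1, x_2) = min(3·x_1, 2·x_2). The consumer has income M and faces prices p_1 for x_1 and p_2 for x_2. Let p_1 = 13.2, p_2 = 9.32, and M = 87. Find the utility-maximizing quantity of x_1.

x_1* = 3.2009

Leontief preferences: the optimum is at the kink where x_1/2 = x_2/3, i.e. x_2 = (3/2)·x_1.
Budget: p_1·x_1 + p_2·(3/2)·x_1 = M, so (2·p_1 + 3·p_2)·x_1 = 2·M.
Demand: x_1*(p_1,p_2,M) = 2·M/(2·p_1 + 3·p_2), x_2* = 3·M/(2·p_1 + 3·p_2).
Here 2·13.2 + 3·9.32 = 54.36, giving x_1* = 3.2009.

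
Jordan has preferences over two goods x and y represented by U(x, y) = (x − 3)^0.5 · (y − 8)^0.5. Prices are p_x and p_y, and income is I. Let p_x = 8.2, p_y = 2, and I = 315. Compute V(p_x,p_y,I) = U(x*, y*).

MRS = (y−8)/(x−3). Tangency with p_x/p_y gives y−8 = (p_x/p_y)·(x−3).
After buying the subsistence bundle (3, 8), a share 0.5 of the remaining income goes to x: x* = 3 + 0.5·(I − 3p_x − 8p_y)/p_x.
Discretionary income = 315 − 3·8.2 − 8·2 = 274.4; x* = 3 + 0.5·274.4/8.2 = 19.7317; y* = 8 + 0.5·274.4/2 = 76.6.
Utility at the optimum: U(19.7317, 76.6) = 33.8791.

V = 33.8791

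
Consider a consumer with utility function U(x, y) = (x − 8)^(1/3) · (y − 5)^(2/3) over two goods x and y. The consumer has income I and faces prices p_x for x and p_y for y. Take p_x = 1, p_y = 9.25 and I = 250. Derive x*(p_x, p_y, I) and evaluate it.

Let x' = x−8, y' = y−5. MRS = (1/2)·y'/x' = p_x/p_y.
Substituting into the budget: x* = 8 + 1/3·(I − 8·p_x − 5·p_y)/p_x, and y* = 5 + 2/3·(…)/p_y.
Discretionary income = 250 − 8·1 − 5·9.25 = 195.75; x* = 8 + 1/3·195.75/1 = 73.25.

x* = 73.25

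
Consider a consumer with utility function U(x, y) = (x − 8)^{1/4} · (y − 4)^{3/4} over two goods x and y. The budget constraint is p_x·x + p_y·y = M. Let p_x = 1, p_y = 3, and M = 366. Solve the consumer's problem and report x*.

x* = 94.5

Discretionary income = 366 − 8·1 − 4·3 = 346; x* = 8 + 0.25·346/1 = 94.5.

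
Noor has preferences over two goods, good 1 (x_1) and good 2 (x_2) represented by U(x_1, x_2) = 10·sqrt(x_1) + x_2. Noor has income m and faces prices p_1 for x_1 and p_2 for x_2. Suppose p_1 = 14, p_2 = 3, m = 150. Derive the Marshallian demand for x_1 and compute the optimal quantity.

Utility is quasi-linear in x_2; the FOC for x_1 is 5/√x_1 = p_1/p_2.
Solve: √x_1 = 5·p_2/p_1, so x_1*(p_1,p_2) = (5·p_2/p_1)², and x_2* = (m − p_1·x_1*)/p_2.
Plugging in: x_1* = (5·3/14)² = 1.148.

x_1* = 1.148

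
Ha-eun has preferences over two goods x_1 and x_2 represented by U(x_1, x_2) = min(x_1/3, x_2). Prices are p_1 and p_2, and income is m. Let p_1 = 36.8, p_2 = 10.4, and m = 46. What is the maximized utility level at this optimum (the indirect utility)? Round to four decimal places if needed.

Here 3·36.8 + 10.4 = 120.8, giving x_1* = 1.1424 and x_2* = 0.3808.
Utility at the optimum: U(1.1424, 0.3808) = 0.3808.

V = 0.3808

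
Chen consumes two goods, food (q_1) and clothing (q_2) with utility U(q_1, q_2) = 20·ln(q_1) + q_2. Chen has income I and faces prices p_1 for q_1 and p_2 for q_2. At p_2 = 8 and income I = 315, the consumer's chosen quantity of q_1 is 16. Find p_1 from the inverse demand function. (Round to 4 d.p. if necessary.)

MU_q_1 = 20/q_1, MU_q_2 = 1. Tangency: 20/q_1 = p_1/p_2.
So q_1*(p_1,p_2) = 20·p_2/p_1, independent of income; and q_2* = (I − 20·p_2)/p_2.
Set q_1* = 16 in the demand function and solve for p_1: p_1 = 10.

p_1 = 10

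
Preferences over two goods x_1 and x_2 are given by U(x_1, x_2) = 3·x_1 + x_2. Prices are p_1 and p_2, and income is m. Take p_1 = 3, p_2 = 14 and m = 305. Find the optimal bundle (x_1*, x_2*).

Linear utility — the consumer picks whichever good has higher MU/price: 3/3 = 1 vs 1/14 = 0.0714.
x_1 gives more utility per dollar, so spend all income on x_1: x_1* = m/p_1, x_2* = 0.
Numerically: x_1* = 101.6667, x_2* = 0.

x_1* = 101.6667, x_2* = 0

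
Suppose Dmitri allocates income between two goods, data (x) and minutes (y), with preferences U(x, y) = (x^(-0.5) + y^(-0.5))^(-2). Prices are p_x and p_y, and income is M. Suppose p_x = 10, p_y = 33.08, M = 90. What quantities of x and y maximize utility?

MU_x ∝ x^(-1.5), MU_y ∝ y^(-1.5), so MRS = (y/x)^(1.5) = p_x/p_y.
Hence y/x = (p_x/p_y)^(1/(1.5)), i.e. raised to the 2/3 power.
Substitute y = (y/x)·x into the budget: x* = M/(p_x + p_y·(y/x)).
Numerically y/x = 0.450426, so x* = 90/(10 + 33.08·0.450426) = 3.6144 and y* = 0.450426·3.6144 = 1.628.

x* = 3.6144, y* = 1.628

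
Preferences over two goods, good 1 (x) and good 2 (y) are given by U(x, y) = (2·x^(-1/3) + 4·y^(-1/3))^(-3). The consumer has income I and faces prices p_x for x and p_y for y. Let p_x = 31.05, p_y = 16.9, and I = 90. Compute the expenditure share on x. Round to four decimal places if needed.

MRS = MU_x/MU_y = (1/2)·(y/x)^(4/3). Set equal to p_x/p_y.
Hence y/x = (2·p_x/p_y)^(1/(4/3)), i.e. raised to the 0.75 power.
With the ratio pinned down, the budget gives x* = I/(p_x + p_y·(y/x)) and y* = (y/x)·x*.
Numerically y/x = 2.654017, so x* = 90/(31.05 + 16.9·2.654017) = 1.1857 and y* = 2.654017·1.1857 = 3.1469.
Expenditure on x: 31.05·1.1857 = 36.8168; share = 0.4091.

share on x = 0.4091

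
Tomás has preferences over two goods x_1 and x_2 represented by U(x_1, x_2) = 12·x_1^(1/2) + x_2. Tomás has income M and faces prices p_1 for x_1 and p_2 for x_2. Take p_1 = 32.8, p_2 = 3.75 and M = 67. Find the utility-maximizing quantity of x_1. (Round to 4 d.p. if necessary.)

x_1* = 0.4706

MU_x_1 = 6/√x_1, MU_x_2 = 1. Tangency: 6/√x_1 = p_1/p_2.
Solve: √x_1 = 6·p_2/p_1, so x_1*(p_1,p_2) = (6·p_2/p_1)², and x_2* = (M − p_1·x_1*)/p_2.
Plugging in: x_1* = (6·3.75/32.8)² = 0.4706.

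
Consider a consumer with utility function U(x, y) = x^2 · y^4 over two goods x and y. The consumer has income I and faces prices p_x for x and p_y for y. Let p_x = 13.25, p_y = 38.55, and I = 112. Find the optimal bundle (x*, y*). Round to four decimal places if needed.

x* = 2.8176, y* = 1.9369

At p_x=13.25, p_y=38.55, I=112: x* = 1/3·112/13.25 = 2.8176, y* = 1.9369.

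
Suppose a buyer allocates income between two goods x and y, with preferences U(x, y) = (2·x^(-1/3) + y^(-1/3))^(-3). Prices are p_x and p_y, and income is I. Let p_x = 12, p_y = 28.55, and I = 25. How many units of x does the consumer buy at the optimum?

From the CES first-order condition, 2·(y/x)^(4/3) = p_x/p_y.
Solve for the ratio: y/x = [(1/2)·p_x/p_y]^(0.75).
With the ratio pinned down, the budget gives x* = I/(p_x + p_y·(y/x)) and y* = (y/x)·x*.
Numerically y/x = 0.310391, so x* = 25/(12 + 28.55·0.310391) = 1.1984.

x* = 1.1984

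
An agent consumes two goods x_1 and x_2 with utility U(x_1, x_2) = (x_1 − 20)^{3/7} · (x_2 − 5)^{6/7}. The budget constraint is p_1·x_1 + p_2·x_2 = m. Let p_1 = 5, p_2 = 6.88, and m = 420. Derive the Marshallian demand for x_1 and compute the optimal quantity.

Let x_1' = x_1−20, x_2' = x_2−5. MRS = (1/2)·x_2'/x_1' = p_1/p_2.
Substituting into the budget: x_1* = 20 + 1/3·(m − 20·p_1 − 5·p_2)/p_1, and x_2* = 5 + 2/3·(…)/p_2.
Discretionary income = 420 − 20·5 − 5·6.88 = 285.6; x_1* = 20 + 1/3·285.6/5 = 39.04.

x_1* = 39.04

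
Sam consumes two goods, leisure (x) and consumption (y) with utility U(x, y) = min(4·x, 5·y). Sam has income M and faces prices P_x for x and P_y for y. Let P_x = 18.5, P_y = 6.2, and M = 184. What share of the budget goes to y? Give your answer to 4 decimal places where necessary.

share on y = 0.2114

With perfect complements, no substitution: consume in ratio x:y = 5:4.
Budget: P_x·x + P_y·(4/5)·x = M, so (5·P_x + 4·P_y)·x = 5·M.
Demand: x*(P_x,P_y,M) = 5·M/(5·P_x + 4·P_y), y* = 4·M/(5·P_x + 4·P_y).
Here 5·18.5 + 4·6.2 = 117.3, giving x* = 7.8431 and y* = 6.2745.
Expenditure on y: 6.2·6.2745 = 38.902; share = 0.2114.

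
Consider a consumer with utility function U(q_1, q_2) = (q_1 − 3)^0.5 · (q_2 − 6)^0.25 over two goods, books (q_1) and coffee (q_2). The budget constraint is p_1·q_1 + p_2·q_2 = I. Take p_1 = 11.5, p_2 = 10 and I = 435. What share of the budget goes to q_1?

Let q_1' = q_1−3, q_2' = q_2−6. MRS = 2·q_2'/q_1' = p_1/p_2.
Substituting into the budget: q_1* = 3 + 2/3·(I − 3·p_1 − 6·p_2)/p_1, and q_2* = 6 + 1/3·(…)/p_2.
Discretionary income = 435 − 3·11.5 − 6·10 = 340.5; q_1* = 3 + 2/3·340.5/11.5 = 22.7391; q_2* = 6 + 1/3·340.5/10 = 17.35.
Expenditure on q_1: 11.5·22.7391 = 261.5; share = 0.6011.

share on q_1 = 0.6011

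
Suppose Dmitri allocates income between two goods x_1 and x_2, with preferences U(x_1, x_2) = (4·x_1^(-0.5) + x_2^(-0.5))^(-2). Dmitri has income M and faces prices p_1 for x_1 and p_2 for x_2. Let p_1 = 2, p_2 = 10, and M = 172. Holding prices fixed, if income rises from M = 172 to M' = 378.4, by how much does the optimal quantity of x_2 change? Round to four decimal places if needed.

Δx_2* = 8.3441

From the CES first-order condition, 4·(x_2/x_1)^(1.5) = p_1/p_2.
Solve for the ratio: x_2/x_1 = [(1/4)·p_1/p_2]^(2/3).
Substitute x_2 = (x_2/x_1)·x_1 into the budget: x_1* = M/(p_1 + p_2·(x_2/x_1)).
Numerically x_2/x_1 = 0.135721, so x_1* = 172/(2 + 10·0.135721) = 51.233 and x_2* = 0.135721·51.233 = 6.9534.
At M' = 378.4: x_2* = 15.2975. Change: 15.2975 − 6.9534 = 8.3441.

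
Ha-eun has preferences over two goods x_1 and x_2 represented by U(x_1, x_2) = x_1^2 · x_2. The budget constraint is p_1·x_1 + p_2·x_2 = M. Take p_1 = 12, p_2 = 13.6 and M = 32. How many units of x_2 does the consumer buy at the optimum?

The MRS is 2·x_2/x_1. Set MRS = p_1/p_2.
So 2·p_2·x_2 = p_1·x_1; combined with the budget, a share 2/3 of income goes to x_1.
Demand: x_1*(p_1,p_2,M) = 2/3·M/p_1 and x_2* = 1/3·M/p_2.
At p_1=12, p_2=13.6, M=32: x_2* = 1/3·32/13.6 = 0.7843.

x_2* = 0.7843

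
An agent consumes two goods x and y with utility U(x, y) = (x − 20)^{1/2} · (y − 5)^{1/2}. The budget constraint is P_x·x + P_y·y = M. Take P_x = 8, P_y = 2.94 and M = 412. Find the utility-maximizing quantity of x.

x* = 34.8312

Substituting into the budget: x* = 20 + 0.5·(M − 20·P_x − 5·P_y)/P_x, and y* = 5 + 0.5·(…)/P_y.
Discretionary income = 412 − 20·8 − 5·2.94 = 237.3; x* = 20 + 0.5·237.3/8 = 34.8312.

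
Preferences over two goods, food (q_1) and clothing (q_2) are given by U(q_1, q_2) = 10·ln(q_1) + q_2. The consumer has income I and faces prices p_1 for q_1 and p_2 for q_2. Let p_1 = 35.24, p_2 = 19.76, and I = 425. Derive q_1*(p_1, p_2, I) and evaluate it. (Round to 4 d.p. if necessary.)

q_1* = 5.6073

Set MRS = p_1/p_2: (10/q_1)/1 = p_1/p_2.
So q_1*(p_1,p_2) = 10·p_2/p_1, independent of income; and q_2* = (I − 10·p_2)/p_2.
At the given prices: q_1* = 10·19.76/35.24 = 5.6073.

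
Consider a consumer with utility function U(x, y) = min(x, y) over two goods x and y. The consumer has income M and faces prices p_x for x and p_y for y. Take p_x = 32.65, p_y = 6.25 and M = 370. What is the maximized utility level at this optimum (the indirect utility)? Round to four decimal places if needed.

V = 9.5116

Leontief preferences: the optimum is at the kink where x/1 = y/1, i.e. y = x.
Budget: p_x·x + p_y·x = M, so (p_x + p_y)·x = M.
Demand: x*(p_x,p_y,M) = M/(p_x + p_y), y* = M/(p_x + p_y).
Here 32.65 + 6.25 = 38.9, giving x* = 9.5116 and y* = 9.5116.
Utility at the optimum: U(9.5116, 9.5116) = 9.5116.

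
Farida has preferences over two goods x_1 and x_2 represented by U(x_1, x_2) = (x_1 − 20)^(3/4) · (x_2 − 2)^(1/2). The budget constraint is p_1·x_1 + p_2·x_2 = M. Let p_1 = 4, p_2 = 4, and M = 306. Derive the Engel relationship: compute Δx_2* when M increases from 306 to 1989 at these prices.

Let x_1' = x_1−20, x_2' = x_2−2. MRS = (3/2)·x_2'/x_1' = p_1/p_2.
After buying the subsistence bundle (20, 2), a share 0.6 of the remaining income goes to x_1: x_1* = 20 + 0.6·(M − 20p_1 − 2p_2)/p_1.
Discretionary income = 306 − 20·4 − 2·4 = 218; x_2* = 2 + 0.4·218/4 = 23.8.
At M' = 1989: x_2* = 192.1. Change: 192.1 − 23.8 = 168.3.

Δx_2* = 168.3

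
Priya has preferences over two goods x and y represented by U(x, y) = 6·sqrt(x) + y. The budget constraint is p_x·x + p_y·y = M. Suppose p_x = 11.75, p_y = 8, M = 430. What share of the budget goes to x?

share on x = 0.114

Set MRS = p_x/p_y: 3·x^(−1/2) = p_x/p_y.
Thus x* = (3·p_y/p_x)² — independent of M — with the rest of income spent on y.
Plugging in: x* = (3·8/11.75)² = 4.172, y* = 47.6223.
Expenditure on x: 11.75·4.172 = 49.0213; share = 0.114.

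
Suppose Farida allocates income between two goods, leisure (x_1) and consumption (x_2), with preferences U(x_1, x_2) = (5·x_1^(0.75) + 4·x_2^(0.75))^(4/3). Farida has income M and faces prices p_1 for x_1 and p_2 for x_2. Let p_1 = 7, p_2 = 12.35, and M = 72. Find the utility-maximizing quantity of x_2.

With the ratio pinned down, the budget gives x_1* = M/(p_1 + p_2·(x_2/x_1)) and x_2* = (x_2/x_1)·x_1*.
Numerically x_2/x_1 = 0.042275, so x_1* = 72/(7 + 12.35·0.042275) = 9.5718 and x_2* = 0.042275·9.5718 = 0.4046.

x_2* = 0.4046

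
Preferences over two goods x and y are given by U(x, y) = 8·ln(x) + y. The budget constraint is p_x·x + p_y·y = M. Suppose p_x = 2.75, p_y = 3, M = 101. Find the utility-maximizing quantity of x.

x* = 8.7273

So x*(p_x,p_y) = 8·p_y/p_x, independent of income; and y* = (M − 8·p_y)/p_y.
At the given prices: x* = 8·3/2.75 = 8.7273.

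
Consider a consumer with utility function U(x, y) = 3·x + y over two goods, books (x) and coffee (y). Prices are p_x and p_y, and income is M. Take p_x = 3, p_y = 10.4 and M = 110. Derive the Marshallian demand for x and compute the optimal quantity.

Perfect substitutes: compare marginal utility per dollar. 3/p_x vs 1/p_y → 1 vs 0.0962.
x gives more utility per dollar, so spend all income on x: x* = M/p_x, y* = 0.
Numerically: x* = 36.6667, y* = 0.

x* = 36.6667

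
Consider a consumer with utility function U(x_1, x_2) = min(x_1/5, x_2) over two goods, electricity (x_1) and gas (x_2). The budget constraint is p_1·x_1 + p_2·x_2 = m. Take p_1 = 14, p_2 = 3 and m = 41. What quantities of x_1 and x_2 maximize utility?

x_1* = 2.8082, x_2* = 0.5616

With perfect complements, no substitution: consume in ratio x_1:x_2 = 5:1.
Budget: p_1·x_1 + p_2·(1/5)·x_1 = m, so (5·p_1 + p_2)·x_1 = 5·m.
Demand: x_1*(p_1,p_2,m) = 5·m/(5·p_1 + p_2), x_2* = m/(5·p_1 + p_2).
Here 5·14 + 3 = 73, giving x_1* = 2.8082 and x_2* = 0.5616.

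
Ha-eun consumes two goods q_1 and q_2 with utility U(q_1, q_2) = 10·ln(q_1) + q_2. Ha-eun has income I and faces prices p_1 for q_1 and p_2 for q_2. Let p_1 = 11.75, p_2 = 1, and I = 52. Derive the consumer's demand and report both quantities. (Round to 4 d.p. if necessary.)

q_1* = 0.8511, q_2* = 42

MU_q_1 = 10/q_1, MU_q_2 = 1. Tangency: 10/q_1 = p_1/p_2.
So q_1*(p_1,p_2) = 10·p_2/p_1, independent of income; and q_2* = (I − 10·p_2)/p_2.
At the given prices: q_1* = 10·1/11.75 = 0.8511, and q_2* = 42.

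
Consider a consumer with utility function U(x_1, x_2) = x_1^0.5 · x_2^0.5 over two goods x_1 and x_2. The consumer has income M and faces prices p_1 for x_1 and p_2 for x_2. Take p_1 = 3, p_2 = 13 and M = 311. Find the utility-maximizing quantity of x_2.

x_2* = 11.9615

Tangency: MRS = x_2/x_1 = p_1/p_2.
Rearranging, p_2·x_2 = p_1·x_1. Substituting into the budget gives p_1·x_1·(1 + 1) = M.
Demand: x_1*(p_1,p_2,M) = 0.5·M/p_1 and x_2* = 0.5·M/p_2.
At p_1=3, p_2=13, M=311: x_2* = 0.5·311/13 = 11.9615.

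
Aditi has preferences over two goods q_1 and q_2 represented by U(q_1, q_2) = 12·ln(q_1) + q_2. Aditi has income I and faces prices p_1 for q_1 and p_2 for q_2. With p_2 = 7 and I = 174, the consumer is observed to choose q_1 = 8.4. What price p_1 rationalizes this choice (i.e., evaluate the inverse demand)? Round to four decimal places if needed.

p_1 = 10

Set MRS = p_1/p_2: (12/q_1)/1 = p_1/p_2.
So q_1*(p_1,p_2) = 12·p_2/p_1, independent of income; and q_2* = (I − 12·p_2)/p_2.
Set q_1* = 8.4 in the demand function and solve for p_1: p_1 = 10.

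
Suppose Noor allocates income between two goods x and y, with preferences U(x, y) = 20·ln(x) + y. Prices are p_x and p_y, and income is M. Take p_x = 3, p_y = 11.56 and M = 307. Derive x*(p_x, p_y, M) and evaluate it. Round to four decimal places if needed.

x* = 77.0667

So x*(p_x,p_y) = 20·p_y/p_x, independent of income; and y* = (M − 20·p_y)/p_y.
At the given prices: x* = 20·11.56/3 = 77.0667.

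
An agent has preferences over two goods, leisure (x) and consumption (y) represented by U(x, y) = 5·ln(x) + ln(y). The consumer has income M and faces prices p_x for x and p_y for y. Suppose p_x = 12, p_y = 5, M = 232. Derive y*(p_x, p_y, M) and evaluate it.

Demand: x*(p_x,p_y,M) = 5/6·M/p_x and y* = 1/6·M/p_y.
At p_x=12, p_y=5, M=232: y* = 1/6·232/5 = 7.7333.

y* = 7.7333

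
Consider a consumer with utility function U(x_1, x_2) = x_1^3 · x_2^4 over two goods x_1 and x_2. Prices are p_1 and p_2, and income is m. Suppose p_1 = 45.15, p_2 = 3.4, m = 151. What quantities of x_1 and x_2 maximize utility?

x_1* = 1.4333, x_2* = 25.3782

The MRS is (3/4)·x_2/x_1. Set MRS = p_1/p_2.
Rearranging, p_2·x_2 = (4/3)·p_1·x_1. Substituting into the budget gives p_1·x_1·(1 + (4/3)) = m.
Demand: x_1*(p_1,p_2,m) = 3/7·m/p_1 and x_2* = 4/7·m/p_2.
At p_1=45.15, p_2=3.4, m=151: x_1* = 3/7·151/45.15 = 1.4333, x_2* = 25.3782.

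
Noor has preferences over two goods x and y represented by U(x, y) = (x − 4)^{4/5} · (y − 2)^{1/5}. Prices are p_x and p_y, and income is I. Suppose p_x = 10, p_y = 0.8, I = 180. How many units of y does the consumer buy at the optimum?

MRS = 4·(y−2)/(x−4). Tangency with p_x/p_y gives y−2 = (1/4)·(p_x/p_y)·(x−4).
After buying the subsistence bundle (4, 2), a share 0.8 of the remaining income goes to x: x* = 4 + 0.8·(I − 4p_x − 2p_y)/p_x.
Discretionary income = 180 − 4·10 − 2·0.8 = 138.4; y* = 2 + 0.2·138.4/0.8 = 36.6.

y* = 36.6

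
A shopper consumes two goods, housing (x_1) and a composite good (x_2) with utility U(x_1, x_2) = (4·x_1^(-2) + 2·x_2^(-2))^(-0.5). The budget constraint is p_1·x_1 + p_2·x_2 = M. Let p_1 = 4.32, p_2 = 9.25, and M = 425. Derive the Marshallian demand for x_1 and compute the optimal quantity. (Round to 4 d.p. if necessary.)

x_1* = 42.4316

MRS = MU_x_1/MU_x_2 = 2·(x_2/x_1)^(3). Set equal to p_1/p_2.
Solve for the ratio: x_2/x_1 = [(1/2)·p_1/p_2]^(1/3).
With the ratio pinned down, the budget gives x_1* = M/(p_1 + p_2·(x_2/x_1)) and x_2* = (x_2/x_1)·x_1*.
Numerically x_2/x_1 = 0.615797, so x_1* = 425/(4.32 + 9.25·0.615797) = 42.4316.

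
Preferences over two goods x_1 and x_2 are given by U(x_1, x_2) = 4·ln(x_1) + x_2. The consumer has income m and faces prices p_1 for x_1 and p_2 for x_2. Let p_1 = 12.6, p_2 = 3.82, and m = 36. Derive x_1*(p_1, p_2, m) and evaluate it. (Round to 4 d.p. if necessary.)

Set MRS = p_1/p_2: (4/x_1)/1 = p_1/p_2.
So x_1*(p_1,p_2) = 4·p_2/p_1, independent of income; and x_2* = (m − 4·p_2)/p_2.
At the given prices: x_1* = 4·3.82/12.6 = 1.2127.

x_1* = 1.2127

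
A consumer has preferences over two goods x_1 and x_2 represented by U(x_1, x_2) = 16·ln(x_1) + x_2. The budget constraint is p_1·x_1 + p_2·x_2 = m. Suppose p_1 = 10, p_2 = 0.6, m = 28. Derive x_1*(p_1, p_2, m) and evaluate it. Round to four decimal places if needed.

So x_1*(p_1,p_2) = 16·p_2/p_1, independent of income; and x_2* = (m − 16·p_2)/p_2.
At the given prices: x_1* = 16·0.6/10 = 0.96.

x_1* = 0.96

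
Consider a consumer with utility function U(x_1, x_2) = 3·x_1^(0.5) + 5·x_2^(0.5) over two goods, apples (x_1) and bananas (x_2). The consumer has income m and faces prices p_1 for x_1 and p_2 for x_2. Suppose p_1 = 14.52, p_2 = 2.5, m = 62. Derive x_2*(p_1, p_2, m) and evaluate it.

x_2* = 23.3525

With the ratio pinned down, the budget gives x_1* = m/(p_1 + p_2·(x_2/x_1)) and x_2* = (x_2/x_1)·x_1*.
Numerically x_2/x_1 = 93.7024, so x_1* = 62/(14.52 + 2.5·93.7024) = 0.2492 and x_2* = 93.7024·0.2492 = 23.3525.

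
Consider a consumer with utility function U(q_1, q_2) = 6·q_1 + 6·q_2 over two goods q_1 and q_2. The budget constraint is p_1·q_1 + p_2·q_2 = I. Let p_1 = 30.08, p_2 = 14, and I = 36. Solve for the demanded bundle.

q_1* = 0, q_2* = 2.5714

Linear utility — the consumer picks whichever good has higher MU/price: 6/30.08 = 0.1995 vs 6/14 = 0.4286.
q_2 gives more utility per dollar, so spend all income on q_2: q_2* = I/p_2, q_1* = 0.
Numerically: q_1* = 0, q_2* = 2.5714.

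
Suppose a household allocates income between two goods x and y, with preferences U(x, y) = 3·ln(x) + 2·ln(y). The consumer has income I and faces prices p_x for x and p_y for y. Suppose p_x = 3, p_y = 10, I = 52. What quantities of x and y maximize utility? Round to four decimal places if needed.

Demand: x*(p_x,p_y,I) = 0.6·I/p_x and y* = 0.4·I/p_y.
At p_x=3, p_y=10, I=52: x* = 0.6·52/3 = 10.4, y* = 2.08.

x* = 10.4, y* = 2.08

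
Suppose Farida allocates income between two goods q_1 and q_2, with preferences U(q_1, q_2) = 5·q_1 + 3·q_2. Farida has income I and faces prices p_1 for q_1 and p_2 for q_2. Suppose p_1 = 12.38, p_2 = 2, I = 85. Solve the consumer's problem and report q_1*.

q_1* = 0

q_2 gives more utility per dollar, so spend all income on q_2: q_2* = I/p_2, q_1* = 0.
Numerically: q_1* = 0, q_2* = 42.5.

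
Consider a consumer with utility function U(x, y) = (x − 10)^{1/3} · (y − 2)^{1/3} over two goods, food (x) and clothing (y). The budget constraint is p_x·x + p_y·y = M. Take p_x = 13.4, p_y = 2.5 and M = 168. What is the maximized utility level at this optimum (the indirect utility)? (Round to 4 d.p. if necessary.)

V = 1.8446

This is Cobb-Douglas in (x−10, y−2): tangency gives 1/3·p_y·(y−2) = 1/3·p_x·(x−10).
Substituting into the budget: x* = 10 + 0.5·(M − 10·p_x − 2·p_y)/p_x, and y* = 2 + 0.5·(…)/p_y.
Discretionary income = 168 − 10·13.4 − 2·2.5 = 29; x* = 10 + 0.5·29/13.4 = 11.0821; y* = 2 + 0.5·29/2.5 = 7.8.
Utility at the optimum: U(11.0821, 7.8) = 1.8446.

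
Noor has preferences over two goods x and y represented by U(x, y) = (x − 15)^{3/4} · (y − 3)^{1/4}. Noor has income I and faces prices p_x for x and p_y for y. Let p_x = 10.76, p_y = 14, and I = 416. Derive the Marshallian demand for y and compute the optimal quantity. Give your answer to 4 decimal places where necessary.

This is Cobb-Douglas in (x−15, y−3): tangency gives 0.75·p_y·(y−3) = 0.25·p_x·(x−15).
After buying the subsistence bundle (15, 3), a share 0.75 of the remaining income goes to x: x* = 15 + 0.75·(I − 15p_x − 3p_y)/p_x.
Discretionary income = 416 − 15·10.76 − 3·14 = 212.6; y* = 3 + 0.25·212.6/14 = 6.7964.

y* = 6.7964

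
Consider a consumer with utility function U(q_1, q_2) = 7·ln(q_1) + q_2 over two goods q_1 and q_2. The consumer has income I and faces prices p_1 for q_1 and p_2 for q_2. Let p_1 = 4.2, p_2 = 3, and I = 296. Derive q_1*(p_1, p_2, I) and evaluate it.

q_1* = 5

Set MRS = p_1/p_2: (7/q_1)/1 = p_1/p_2.
So q_1*(p_1,p_2) = 7·p_2/p_1, independent of income; and q_2* = (I − 7·p_2)/p_2.
At the given prices: q_1* = 7·3/4.2 = 5.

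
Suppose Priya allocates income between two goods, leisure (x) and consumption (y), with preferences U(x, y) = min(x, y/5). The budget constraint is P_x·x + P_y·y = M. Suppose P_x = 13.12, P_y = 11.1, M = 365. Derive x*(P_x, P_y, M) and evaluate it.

x* = 5.3191

With perfect complements, no substitution: consume in ratio x:y = 1:5.
Budget: P_x·x + P_y·5·x = M, so (P_x + 5·P_y)·x = M.
Demand: x*(P_x,P_y,M) = M/(P_x + 5·P_y), y* = 5·M/(P_x + 5·P_y).
Here 13.12 + 5·11.1 = 68.62, giving x* = 5.3191.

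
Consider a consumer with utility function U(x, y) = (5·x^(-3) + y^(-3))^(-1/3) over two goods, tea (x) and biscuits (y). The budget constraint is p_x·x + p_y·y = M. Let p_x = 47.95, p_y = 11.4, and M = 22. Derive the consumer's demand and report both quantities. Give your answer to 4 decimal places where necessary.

x* = 0.3737, y* = 0.3579

Numerically y/x = 0.957698, so x* = 22/(47.95 + 11.4·0.957698) = 0.3737 and y* = 0.957698·0.3737 = 0.3579.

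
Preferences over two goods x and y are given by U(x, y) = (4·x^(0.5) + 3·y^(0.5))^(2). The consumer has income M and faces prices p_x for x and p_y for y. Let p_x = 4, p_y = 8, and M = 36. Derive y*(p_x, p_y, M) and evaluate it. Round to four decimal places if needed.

MRS = MU_x/MU_y = (4/3)·(y/x)^(0.5). Set equal to p_x/p_y.
Hence y/x = ((3/4)·p_x/p_y)^(1/(0.5)), i.e. raised to the 2 power.
With the ratio pinned down, the budget gives x* = M/(p_x + p_y·(y/x)) and y* = (y/x)·x*.
Numerically y/x = 0.140625, so x* = 36/(4 + 8·0.140625) = 7.0244 and y* = 0.140625·7.0244 = 0.9878.

y* = 0.9878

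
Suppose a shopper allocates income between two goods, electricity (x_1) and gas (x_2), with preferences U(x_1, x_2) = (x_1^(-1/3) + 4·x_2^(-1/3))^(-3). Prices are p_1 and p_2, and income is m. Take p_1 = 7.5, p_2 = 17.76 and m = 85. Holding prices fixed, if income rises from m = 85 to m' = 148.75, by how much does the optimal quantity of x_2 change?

MRS = MU_x_1/MU_x_2 = (1/4)·(x_2/x_1)^(4/3). Set equal to p_1/p_2.
Hence x_2/x_1 = (4·p_1/p_2)^(1/(4/3)), i.e. raised to the 0.75 power.
Substitute x_2 = (x_2/x_1)·x_1 into the budget: x_1* = m/(p_1 + p_2·(x_2/x_1)).
Numerically x_2/x_1 = 1.481695, so x_1* = 85/(7.5 + 17.76·1.481695) = 2.5137 and x_2* = 1.481695·2.5137 = 3.7245.
At m' = 148.75: x_2* = 6.5179. Change: 6.5179 − 3.7245 = 2.7934.

Δx_2* = 2.7934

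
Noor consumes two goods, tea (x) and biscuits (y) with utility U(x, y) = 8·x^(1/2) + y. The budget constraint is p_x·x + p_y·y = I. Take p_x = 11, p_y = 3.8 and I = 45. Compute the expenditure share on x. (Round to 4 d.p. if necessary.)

share on x = 0.4667

Plugging in: x* = (4·3.8/11)² = 1.9094, y* = 6.3148.
Expenditure on x: 11·1.9094 = 21.0036; share = 0.4667.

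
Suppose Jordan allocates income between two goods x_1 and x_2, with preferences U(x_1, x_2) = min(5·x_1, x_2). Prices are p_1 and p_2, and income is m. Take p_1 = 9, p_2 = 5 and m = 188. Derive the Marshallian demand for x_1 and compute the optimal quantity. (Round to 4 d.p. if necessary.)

x_1* = 5.5294

Leontief preferences: the optimum is at the kink where x_1/1 = x_2/5, i.e. x_2 = 5·x_1.
Budget: p_1·x_1 + p_2·5·x_1 = m, so (p_1 + 5·p_2)·x_1 = m.
Demand: x_1*(p_1,p_2,m) = m/(p_1 + 5·p_2), x_2* = 5·m/(p_1 + 5·p_2).
Here 9 + 5·5 = 34, giving x_1* = 5.5294.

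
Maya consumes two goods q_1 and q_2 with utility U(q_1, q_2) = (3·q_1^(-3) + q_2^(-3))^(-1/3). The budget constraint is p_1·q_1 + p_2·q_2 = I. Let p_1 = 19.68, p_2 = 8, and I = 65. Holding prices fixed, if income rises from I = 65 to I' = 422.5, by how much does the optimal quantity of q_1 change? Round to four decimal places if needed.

MRS = MU_q_1/MU_q_2 = 3·(q_2/q_1)^(4). Set equal to p_1/p_2.
Hence q_2/q_1 = ((1/3)·p_1/p_2)^(1/(4)), i.e. raised to the 0.25 power.
Substitute q_2 = (q_2/q_1)·q_1 into the budget: q_1* = I/(p_1 + p_2·(q_2/q_1)).
Numerically q_2/q_1 = 0.951598, so q_1* = 65/(19.68 + 8·0.951598) = 2.3816.
At I' = 422.5: q_1* = 15.4803. Change: 15.4803 − 2.3816 = 13.0987.

Δq_1* = 13.0987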